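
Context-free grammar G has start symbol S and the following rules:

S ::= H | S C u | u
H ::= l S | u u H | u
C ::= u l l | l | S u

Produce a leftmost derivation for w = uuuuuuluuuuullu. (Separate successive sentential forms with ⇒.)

S ⇒ SCu   [S ::= S C u]
SCu ⇒ SCuCu   [S ::= S C u]
SCuCu ⇒ HCuCu   [S ::= H]
HCuCu ⇒ uuHCuCu   [H ::= u u H]
uuHCuCu ⇒ uuuuHCuCu   [H ::= u u H]
uuuuHCuCu ⇒ uuuuuuHCuCu   [H ::= u u H]
uuuuuuHCuCu ⇒ uuuuuulSCuCu   [H ::= l S]
uuuuuulSCuCu ⇒ uuuuuulHCuCu   [S ::= H]
uuuuuulHCuCu ⇒ uuuuuuluCuCu   [H ::= u]
uuuuuuluCuCu ⇒ uuuuuuluSuuCu   [C ::= S u]
uuuuuuluSuuCu ⇒ uuuuuuluuuuCu   [S ::= u]
uuuuuuluuuuCu ⇒ uuuuuuluuuuullu   [C ::= u l l]

S ⇒ SCu ⇒ SCuCu ⇒ HCuCu ⇒ uuHCuCu ⇒ uuuuHCuCu ⇒ uuuuuuHCuCu ⇒ uuuuuulSCuCu ⇒ uuuuuulHCuCu ⇒ uuuuuuluCuCu ⇒ uuuuuuluSuuCu ⇒ uuuuuuluuuuCu ⇒ uuuuuuluuuuullu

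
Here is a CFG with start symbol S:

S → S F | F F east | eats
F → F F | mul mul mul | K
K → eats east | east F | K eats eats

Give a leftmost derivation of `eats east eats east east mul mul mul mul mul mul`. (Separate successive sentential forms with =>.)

S => S F => S F F => F F east F F => K F east F F => eats east F east F F => eats east K east F F => eats east eats east east F F => eats east eats east east mul mul mul F => eats east eats east east mul mul mul mul mul mul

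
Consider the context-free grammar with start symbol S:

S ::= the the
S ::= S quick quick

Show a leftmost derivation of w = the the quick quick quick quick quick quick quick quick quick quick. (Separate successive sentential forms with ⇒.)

S ⇒ S quick quick ⇒ S quick quick quick quick ⇒ S quick quick quick quick quick quick ⇒ S quick quick quick quick quick quick quick quick ⇒ S quick quick quick quick quick quick quick quick quick quick ⇒ the the quick quick quick quick quick quick quick quick quick quick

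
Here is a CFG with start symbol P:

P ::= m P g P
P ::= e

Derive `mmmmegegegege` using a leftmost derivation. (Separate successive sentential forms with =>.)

P => mPgP   [P ::= m P g P]
mPgP => mmPgPgP   [P ::= m P g P]
mmPgPgP => mmmPgPgPgP   [P ::= m P g P]
mmmPgPgPgP => mmmmPgPgPgPgP   [P ::= m P g P]
mmmmPgPgPgPgP => mmmmegPgPgPgP   [P ::= e]
mmmmegPgPgPgP => mmmmegegPgPgP   [P ::= e]
mmmmegegPgPgP => mmmmegegegPgP   [P ::= e]
mmmmegegegPgP => mmmmegegegegP   [P ::= e]
mmmmegegegegP => mmmmegegegege   [P ::= e]

P=>mPgP=>mmPgPgP=>mmmPgPgPgP=>mmmmPgPgPgPgP=>mmmmegPgPgPgP=>mmmmegegPgPgP=>mmmmegegegPgP=>mmmmegegegegP=>mmmmegegegege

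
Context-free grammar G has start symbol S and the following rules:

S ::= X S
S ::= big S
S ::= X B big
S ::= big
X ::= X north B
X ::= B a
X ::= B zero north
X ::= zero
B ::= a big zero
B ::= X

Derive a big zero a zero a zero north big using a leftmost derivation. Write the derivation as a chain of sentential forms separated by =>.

S => X S => B a S => a big zero a S => a big zero a X S => a big zero a B zero north S => a big zero a X zero north S => a big zero a B a zero north S => a big zero a X a zero north S => a big zero a zero a zero north S => a big zero a zero a zero north big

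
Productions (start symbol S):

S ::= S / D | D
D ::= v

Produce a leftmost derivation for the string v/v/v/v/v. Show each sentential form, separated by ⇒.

S ⇒ S/D   [S ::= S / D]
S/D ⇒ S/D/D   [S ::= S / D]
S/D/D ⇒ S/D/D/D   [S ::= S / D]
S/D/D/D ⇒ S/D/D/D/D   [S ::= S / D]
S/D/D/D/D ⇒ D/D/D/D/D   [S ::= D]
D/D/D/D/D ⇒ v/D/D/D/D   [D ::= v]
v/D/D/D/D ⇒ v/v/D/D/D   [D ::= v]
v/v/D/D/D ⇒ v/v/v/D/D   [D ::= v]
v/v/v/D/D ⇒ v/v/v/v/D   [D ::= v]
v/v/v/v/D ⇒ v/v/v/v/v   [D ::= v]

S ⇒ S/D ⇒ S/D/D ⇒ S/D/D/D ⇒ S/D/D/D/D ⇒ D/D/D/D/D ⇒ v/D/D/D/D ⇒ v/v/D/D/D ⇒ v/v/v/D/D ⇒ v/v/v/v/D ⇒ v/v/v/v/v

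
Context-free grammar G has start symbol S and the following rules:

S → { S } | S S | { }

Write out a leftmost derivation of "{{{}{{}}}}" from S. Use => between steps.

S => {S}   [S → { S }]
{S} => {{S}}   [S → { S }]
{{S}} => {{SS}}   [S → S S]
{{SS}} => {{{}S}}   [S → { }]
{{{}S}} => {{{}{S}}}   [S → { S }]
{{{}{S}}} => {{{}{{}}}}   [S → { }]

S=>{S}=>{{S}}=>{{SS}}=>{{{}S}}=>{{{}{S}}}=>{{{}{{}}}}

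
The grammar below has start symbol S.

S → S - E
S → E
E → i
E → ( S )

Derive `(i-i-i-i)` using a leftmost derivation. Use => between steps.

S => E => (S) => (S-E) => (S-E-E) => (S-E-E-E) => (E-E-E-E) => (i-E-E-E) => (i-i-E-E) => (i-i-i-E) => (i-i-i-i)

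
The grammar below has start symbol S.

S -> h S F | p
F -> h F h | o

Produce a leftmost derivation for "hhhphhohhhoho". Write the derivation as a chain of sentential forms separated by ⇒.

S ⇒ hSF   [S -> h S F]
hSF ⇒ hhSFF   [S -> h S F]
hhSFF ⇒ hhhSFFF   [S -> h S F]
hhhSFFF ⇒ hhhpFFF   [S -> p]
hhhpFFF ⇒ hhhphFhFF   [F -> h F h]
hhhphFhFF ⇒ hhhphhFhhFF   [F -> h F h]
hhhphhFhhFF ⇒ hhhphhohhFF   [F -> o]
hhhphhohhFF ⇒ hhhphhohhhFhF   [F -> h F h]
hhhphhohhhFhF ⇒ hhhphhohhhohF   [F -> o]
hhhphhohhhohF ⇒ hhhphhohhhoho   [F -> o]

S⇒hSF⇒hhSFF⇒hhhSFFF⇒hhhpFFF⇒hhhphFhFF⇒hhhphhFhhFF⇒hhhphhohhFF⇒hhhphhohhhFhF⇒hhhphhohhhohF⇒hhhphhohhhoho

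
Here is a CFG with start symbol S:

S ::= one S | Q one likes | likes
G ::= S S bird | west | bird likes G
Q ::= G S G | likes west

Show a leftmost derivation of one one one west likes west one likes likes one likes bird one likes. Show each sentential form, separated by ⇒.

S ⇒ one S ⇒ one one S ⇒ one one one S ⇒ one one one Q one likes ⇒ one one one G S G one likes ⇒ one one one west S G one likes ⇒ one one one west Q one likes G one likes ⇒ one one one west likes west one likes G one likes ⇒ one one one west likes west one likes S S bird one likes ⇒ one one one west likes west one likes likes S bird one likes ⇒ one one one west likes west one likes likes one S bird one likes ⇒ one one one west likes west one likes likes one likes bird one likes

S ⇒ one S   [S ::= one S]
one S ⇒ one one S   [S ::= one S]
one one S ⇒ one one one S   [S ::= one S]
one one one S ⇒ one one one Q one likes   [S ::= Q one likes]
one one one Q one likes ⇒ one one one G S G one likes   [Q ::= G S G]
one one one G S G one likes ⇒ one one one west S G one likes   [G ::= west]
one one one west S G one likes ⇒ one one one west Q one likes G one likes   [S ::= Q one likes]
one one one west Q one likes G one likes ⇒ one one one west likes west one likes G one likes   [Q ::= likes west]
one one one west likes west one likes G one likes ⇒ one one one west likes west one likes S S bird one likes   [G ::= S S bird]
one one one west likes west one likes S S bird one likes ⇒ one one one west likes west one likes likes S bird one likes   [S ::= likes]
one one one west likes west one likes likes S bird one likes ⇒ one one one west likes west one likes likes one S bird one likes   [S ::= one S]
one one one west likes west one likes likes one S bird one likes ⇒ one one one west likes west one likes likes one likes bird one likes   [S ::= likes]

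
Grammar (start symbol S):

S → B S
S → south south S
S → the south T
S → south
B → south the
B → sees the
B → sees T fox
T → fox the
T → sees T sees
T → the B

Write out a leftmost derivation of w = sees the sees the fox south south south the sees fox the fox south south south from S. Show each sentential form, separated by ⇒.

S ⇒ B S ⇒ sees T fox S ⇒ sees the B fox S ⇒ sees the sees the fox S ⇒ sees the sees the fox south south S ⇒ sees the sees the fox south south B S ⇒ sees the sees the fox south south south the S ⇒ sees the sees the fox south south south the B S ⇒ sees the sees the fox south south south the sees T fox S ⇒ sees the sees the fox south south south the sees fox the fox S ⇒ sees the sees the fox south south south the sees fox the fox south south S ⇒ sees the sees the fox south south south the sees fox the fox south south south

S ⇒ B S   [S → B S]
B S ⇒ sees T fox S   [B → sees T fox]
sees T fox S ⇒ sees the B fox S   [T → the B]
sees the B fox S ⇒ sees the sees the fox S   [B → sees the]
sees the sees the fox S ⇒ sees the sees the fox south south S   [S → south south S]
sees the sees the fox south south S ⇒ sees the sees the fox south south B S   [S → B S]
sees the sees the fox south south B S ⇒ sees the sees the fox south south south the S   [B → south the]
sees the sees the fox south south south the S ⇒ sees the sees the fox south south south the B S   [S → B S]
sees the sees the fox south south south the B S ⇒ sees the sees the fox south south south the sees T fox S   [B → sees T fox]
sees the sees the fox south south south the sees T fox S ⇒ sees the sees the fox south south south the sees fox the fox S   [T → fox the]
sees the sees the fox south south south the sees fox the fox S ⇒ sees the sees the fox south south south the sees fox the fox south south S   [S → south south S]
sees the sees the fox south south south the sees fox the fox south south S ⇒ sees the sees the fox south south south the sees fox the fox south south south   [S → south]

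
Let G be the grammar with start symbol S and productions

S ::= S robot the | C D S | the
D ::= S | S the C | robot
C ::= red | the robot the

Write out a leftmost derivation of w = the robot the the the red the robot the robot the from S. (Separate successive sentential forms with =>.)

S => C D S => the robot the D S => the robot the S the C S => the robot the the the C S => the robot the the the red S => the robot the the the red C D S => the robot the the the red the robot the D S => the robot the the the red the robot the robot S => the robot the the the red the robot the robot the

S => C D S   [S ::= C D S]
C D S => the robot the D S   [C ::= the robot the]
the robot the D S => the robot the S the C S   [D ::= S the C]
the robot the S the C S => the robot the the the C S   [S ::= the]
the robot the the the C S => the robot the the the red S   [C ::= red]
the robot the the the red S => the robot the the the red C D S   [S ::= C D S]
the robot the the the red C D S => the robot the the the red the robot the D S   [C ::= the robot the]
the robot the the the red the robot the D S => the robot the the the red the robot the robot S   [D ::= robot]
the robot the the the red the robot the robot S => the robot the the the red the robot the robot the   [S ::= the]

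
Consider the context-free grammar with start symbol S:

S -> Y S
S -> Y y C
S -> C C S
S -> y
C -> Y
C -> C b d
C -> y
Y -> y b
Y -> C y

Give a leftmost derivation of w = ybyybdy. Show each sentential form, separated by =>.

S=>YyC=>ybyC=>ybyY=>ybyCy=>ybyCbdy=>ybyybdy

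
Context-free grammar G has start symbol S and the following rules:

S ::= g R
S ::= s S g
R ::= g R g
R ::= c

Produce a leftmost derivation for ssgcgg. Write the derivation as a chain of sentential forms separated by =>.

S=>sSg=>ssSgg=>ssgRgg=>ssgcgg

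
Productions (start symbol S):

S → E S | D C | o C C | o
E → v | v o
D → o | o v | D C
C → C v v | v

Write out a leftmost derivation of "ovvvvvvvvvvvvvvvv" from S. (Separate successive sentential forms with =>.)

S => oCC => ovC => ovCvv => ovCvvvv => ovCvvvvvv => ovCvvvvvvvv => ovCvvvvvvvvvv => ovCvvvvvvvvvvvv => ovCvvvvvvvvvvvvvv => ovvvvvvvvvvvvvvvv

S => oCC   [S → o C C]
oCC => ovC   [C → v]
ovC => ovCvv   [C → C v v]
ovCvv => ovCvvvv   [C → C v v]
ovCvvvv => ovCvvvvvv   [C → C v v]
ovCvvvvvv => ovCvvvvvvvv   [C → C v v]
ovCvvvvvvvv => ovCvvvvvvvvvv   [C → C v v]
ovCvvvvvvvvvv => ovCvvvvvvvvvvvv   [C → C v v]
ovCvvvvvvvvvvvv => ovCvvvvvvvvvvvvvv   [C → C v v]
ovCvvvvvvvvvvvvvv => ovvvvvvvvvvvvvvvv   [C → v]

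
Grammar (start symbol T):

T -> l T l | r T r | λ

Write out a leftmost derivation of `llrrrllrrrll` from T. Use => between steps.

T => lTl => llTll => llrTrll => llrrTrrll => llrrrTrrrll => llrrrlTlrrrll => llrrrllrrrll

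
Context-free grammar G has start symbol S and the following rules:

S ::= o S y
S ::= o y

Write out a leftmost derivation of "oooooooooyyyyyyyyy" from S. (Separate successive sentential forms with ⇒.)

S ⇒ oSy   [S ::= o S y]
oSy ⇒ ooSyy   [S ::= o S y]
ooSyy ⇒ oooSyyy   [S ::= o S y]
oooSyyy ⇒ ooooSyyyy   [S ::= o S y]
ooooSyyyy ⇒ oooooSyyyyy   [S ::= o S y]
oooooSyyyyy ⇒ ooooooSyyyyyy   [S ::= o S y]
ooooooSyyyyyy ⇒ oooooooSyyyyyyy   [S ::= o S y]
oooooooSyyyyyyy ⇒ ooooooooSyyyyyyyy   [S ::= o S y]
ooooooooSyyyyyyyy ⇒ oooooooooyyyyyyyyy   [S ::= o y]

S ⇒ oSy ⇒ ooSyy ⇒ oooSyyy ⇒ ooooSyyyy ⇒ oooooSyyyyy ⇒ ooooooSyyyyyy ⇒ oooooooSyyyyyyy ⇒ ooooooooSyyyyyyyy ⇒ oooooooooyyyyyyyyy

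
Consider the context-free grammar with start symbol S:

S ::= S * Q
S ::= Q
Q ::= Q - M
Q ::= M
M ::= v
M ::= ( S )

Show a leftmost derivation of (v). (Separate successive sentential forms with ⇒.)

S ⇒ Q   [S ::= Q]
Q ⇒ M   [Q ::= M]
M ⇒ (S)   [M ::= ( S )]
(S) ⇒ (Q)   [S ::= Q]
(Q) ⇒ (M)   [Q ::= M]
(M) ⇒ (v)   [M ::= v]

S⇒Q⇒M⇒(S)⇒(Q)⇒(M)⇒(v)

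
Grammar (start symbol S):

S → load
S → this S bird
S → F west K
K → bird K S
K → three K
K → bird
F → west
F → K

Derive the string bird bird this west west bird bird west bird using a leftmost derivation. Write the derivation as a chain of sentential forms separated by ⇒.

S ⇒ F west K ⇒ K west K ⇒ bird K S west K ⇒ bird bird S west K ⇒ bird bird this S bird west K ⇒ bird bird this F west K bird west K ⇒ bird bird this west west K bird west K ⇒ bird bird this west west bird bird west K ⇒ bird bird this west west bird bird west bird

S ⇒ F west K   [S → F west K]
F west K ⇒ K west K   [F → K]
K west K ⇒ bird K S west K   [K → bird K S]
bird K S west K ⇒ bird bird S west K   [K → bird]
bird bird S west K ⇒ bird bird this S bird west K   [S → this S bird]
bird bird this S bird west K ⇒ bird bird this F west K bird west K   [S → F west K]
bird bird this F west K bird west K ⇒ bird bird this west west K bird west K   [F → west]
bird bird this west west K bird west K ⇒ bird bird this west west bird bird west K   [K → bird]
bird bird this west west bird bird west K ⇒ bird bird this west west bird bird west bird   [K → bird]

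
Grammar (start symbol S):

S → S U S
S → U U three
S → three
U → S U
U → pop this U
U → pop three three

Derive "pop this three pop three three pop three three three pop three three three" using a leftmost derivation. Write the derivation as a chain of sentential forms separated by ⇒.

S ⇒ S U S ⇒ U U three U S ⇒ pop this U U three U S ⇒ pop this S U U three U S ⇒ pop this three U U three U S ⇒ pop this three pop three three U three U S ⇒ pop this three pop three three pop three three three U S ⇒ pop this three pop three three pop three three three pop three three S ⇒ pop this three pop three three pop three three three pop three three three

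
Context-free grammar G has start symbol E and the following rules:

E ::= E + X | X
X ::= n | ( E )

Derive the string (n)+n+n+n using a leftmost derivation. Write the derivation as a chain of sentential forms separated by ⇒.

E ⇒ E+X   [E ::= E + X]
E+X ⇒ E+X+X   [E ::= E + X]
E+X+X ⇒ E+X+X+X   [E ::= E + X]
E+X+X+X ⇒ X+X+X+X   [E ::= X]
X+X+X+X ⇒ (E)+X+X+X   [X ::= ( E )]
(E)+X+X+X ⇒ (X)+X+X+X   [E ::= X]
(X)+X+X+X ⇒ (n)+X+X+X   [X ::= n]
(n)+X+X+X ⇒ (n)+n+X+X   [X ::= n]
(n)+n+X+X ⇒ (n)+n+n+X   [X ::= n]
(n)+n+n+X ⇒ (n)+n+n+n   [X ::= n]

E⇒E+X⇒E+X+X⇒E+X+X+X⇒X+X+X+X⇒(E)+X+X+X⇒(X)+X+X+X⇒(n)+X+X+X⇒(n)+n+X+X⇒(n)+n+n+X⇒(n)+n+n+n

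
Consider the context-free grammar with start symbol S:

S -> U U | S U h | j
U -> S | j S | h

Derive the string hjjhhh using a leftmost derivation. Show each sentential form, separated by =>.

S => SUh => UUUh => hUUh => hSUh => hjUh => hjjSh => hjjUUh => hjjhUh => hjjhhh

S => SUh   [S -> S U h]
SUh => UUUh   [S -> U U]
UUUh => hUUh   [U -> h]
hUUh => hSUh   [U -> S]
hSUh => hjUh   [S -> j]
hjUh => hjjSh   [U -> j S]
hjjSh => hjjUUh   [S -> U U]
hjjUUh => hjjhUh   [U -> h]
hjjhUh => hjjhhh   [U -> h]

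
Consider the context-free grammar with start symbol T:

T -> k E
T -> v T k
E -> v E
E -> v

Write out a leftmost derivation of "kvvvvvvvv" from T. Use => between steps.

T => kE => kvE => kvvE => kvvvE => kvvvvE => kvvvvvE => kvvvvvvE => kvvvvvvvE => kvvvvvvvv

T => kE   [T -> k E]
kE => kvE   [E -> v E]
kvE => kvvE   [E -> v E]
kvvE => kvvvE   [E -> v E]
kvvvE => kvvvvE   [E -> v E]
kvvvvE => kvvvvvE   [E -> v E]
kvvvvvE => kvvvvvvE   [E -> v E]
kvvvvvvE => kvvvvvvvE   [E -> v E]
kvvvvvvvE => kvvvvvvvv   [E -> v]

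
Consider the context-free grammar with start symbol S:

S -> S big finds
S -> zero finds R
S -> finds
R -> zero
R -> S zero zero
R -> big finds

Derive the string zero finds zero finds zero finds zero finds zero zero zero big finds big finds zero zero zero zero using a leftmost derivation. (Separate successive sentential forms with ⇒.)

S ⇒ zero finds R ⇒ zero finds S zero zero ⇒ zero finds zero finds R zero zero ⇒ zero finds zero finds S zero zero zero zero ⇒ zero finds zero finds S big finds zero zero zero zero ⇒ zero finds zero finds S big finds big finds zero zero zero zero ⇒ zero finds zero finds zero finds R big finds big finds zero zero zero zero ⇒ zero finds zero finds zero finds S zero zero big finds big finds zero zero zero zero ⇒ zero finds zero finds zero finds zero finds R zero zero big finds big finds zero zero zero zero ⇒ zero finds zero finds zero finds zero finds zero zero zero big finds big finds zero zero zero zero

S ⇒ zero finds R   [S -> zero finds R]
zero finds R ⇒ zero finds S zero zero   [R -> S zero zero]
zero finds S zero zero ⇒ zero finds zero finds R zero zero   [S -> zero finds R]
zero finds zero finds R zero zero ⇒ zero finds zero finds S zero zero zero zero   [R -> S zero zero]
zero finds zero finds S zero zero zero zero ⇒ zero finds zero finds S big finds zero zero zero zero   [S -> S big finds]
zero finds zero finds S big finds zero zero zero zero ⇒ zero finds zero finds S big finds big finds zero zero zero zero   [S -> S big finds]
zero finds zero finds S big finds big finds zero zero zero zero ⇒ zero finds zero finds zero finds R big finds big finds zero zero zero zero   [S -> zero finds R]
zero finds zero finds zero finds R big finds big finds zero zero zero zero ⇒ zero finds zero finds zero finds S zero zero big finds big finds zero zero zero zero   [R -> S zero zero]
zero finds zero finds zero finds S zero zero big finds big finds zero zero zero zero ⇒ zero finds zero finds zero finds zero finds R zero zero big finds big finds zero zero zero zero   [S -> zero finds R]
zero finds zero finds zero finds zero finds R zero zero big finds big finds zero zero zero zero ⇒ zero finds zero finds zero finds zero finds zero zero zero big finds big finds zero zero zero zero   [R -> zero]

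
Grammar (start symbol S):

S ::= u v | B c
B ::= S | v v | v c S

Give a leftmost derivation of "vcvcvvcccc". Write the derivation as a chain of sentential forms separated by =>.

S => Bc   [S ::= B c]
Bc => vcSc   [B ::= v c S]
vcSc => vcBcc   [S ::= B c]
vcBcc => vcScc   [B ::= S]
vcScc => vcBccc   [S ::= B c]
vcBccc => vcvcSccc   [B ::= v c S]
vcvcSccc => vcvcBcccc   [S ::= B c]
vcvcBcccc => vcvcvvcccc   [B ::= v v]

S => Bc => vcSc => vcBcc => vcScc => vcBccc => vcvcSccc => vcvcBcccc => vcvcvvcccc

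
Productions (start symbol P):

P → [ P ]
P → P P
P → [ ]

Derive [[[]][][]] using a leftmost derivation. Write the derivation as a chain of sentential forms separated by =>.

P => [P]   [P → [ P ]]
[P] => [PP]   [P → P P]
[PP] => [PPP]   [P → P P]
[PPP] => [[P]PP]   [P → [ P ]]
[[P]PP] => [[[]]PP]   [P → [ ]]
[[[]]PP] => [[[]][]P]   [P → [ ]]
[[[]][]P] => [[[]][][]]   [P → [ ]]

P => [P] => [PP] => [PPP] => [[P]PP] => [[[]]PP] => [[[]][]P] => [[[]][][]]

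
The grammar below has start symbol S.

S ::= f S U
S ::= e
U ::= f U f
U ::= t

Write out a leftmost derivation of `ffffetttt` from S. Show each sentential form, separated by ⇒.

S ⇒ fSU ⇒ ffSUU ⇒ fffSUUU ⇒ ffffSUUUU ⇒ ffffeUUUU ⇒ ffffetUUU ⇒ ffffettUU ⇒ ffffetttU ⇒ ffffetttt

S ⇒ fSU   [S ::= f S U]
fSU ⇒ ffSUU   [S ::= f S U]
ffSUU ⇒ fffSUUU   [S ::= f S U]
fffSUUU ⇒ ffffSUUUU   [S ::= f S U]
ffffSUUUU ⇒ ffffeUUUU   [S ::= e]
ffffeUUUU ⇒ ffffetUUU   [U ::= t]
ffffetUUU ⇒ ffffettUU   [U ::= t]
ffffettUU ⇒ ffffetttU   [U ::= t]
ffffetttU ⇒ ffffetttt   [U ::= t]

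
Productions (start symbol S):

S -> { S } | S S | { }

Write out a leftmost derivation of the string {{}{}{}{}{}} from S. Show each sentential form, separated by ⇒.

S ⇒ {S} ⇒ {SS} ⇒ {SSS} ⇒ {SSSS} ⇒ {SSSSS} ⇒ {{}SSSS} ⇒ {{}{}SSS} ⇒ {{}{}{}SS} ⇒ {{}{}{}{}S} ⇒ {{}{}{}{}{}}

S ⇒ {S}   [S -> { S }]
{S} ⇒ {SS}   [S -> S S]
{SS} ⇒ {SSS}   [S -> S S]
{SSS} ⇒ {SSSS}   [S -> S S]
{SSSS} ⇒ {SSSSS}   [S -> S S]
{SSSSS} ⇒ {{}SSSS}   [S -> { }]
{{}SSSS} ⇒ {{}{}SSS}   [S -> { }]
{{}{}SSS} ⇒ {{}{}{}SS}   [S -> { }]
{{}{}{}SS} ⇒ {{}{}{}{}S}   [S -> { }]
{{}{}{}{}S} ⇒ {{}{}{}{}{}}   [S -> { }]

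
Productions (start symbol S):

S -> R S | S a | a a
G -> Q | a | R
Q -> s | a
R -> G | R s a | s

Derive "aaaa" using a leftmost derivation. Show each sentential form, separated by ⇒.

S ⇒ RS   [S -> R S]
RS ⇒ GS   [R -> G]
GS ⇒ QS   [G -> Q]
QS ⇒ aS   [Q -> a]
aS ⇒ aSa   [S -> S a]
aSa ⇒ aaaa   [S -> a a]

S ⇒ RS ⇒ GS ⇒ QS ⇒ aS ⇒ aSa ⇒ aaaa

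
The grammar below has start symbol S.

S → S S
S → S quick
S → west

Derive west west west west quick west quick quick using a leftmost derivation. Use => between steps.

S => S quick   [S → S quick]
S quick => S quick quick   [S → S quick]
S quick quick => S S quick quick   [S → S S]
S S quick quick => S quick S quick quick   [S → S quick]
S quick S quick quick => S S quick S quick quick   [S → S S]
S S quick S quick quick => west S quick S quick quick   [S → west]
west S quick S quick quick => west S S quick S quick quick   [S → S S]
west S S quick S quick quick => west west S quick S quick quick   [S → west]
west west S quick S quick quick => west west S S quick S quick quick   [S → S S]
west west S S quick S quick quick => west west west S quick S quick quick   [S → west]
west west west S quick S quick quick => west west west west quick S quick quick   [S → west]
west west west west quick S quick quick => west west west west quick west quick quick   [S → west]

S => S quick => S quick quick => S S quick quick => S quick S quick quick => S S quick S quick quick => west S quick S quick quick => west S S quick S quick quick => west west S quick S quick quick => west west S S quick S quick quick => west west west S quick S quick quick => west west west west quick S quick quick => west west west west quick west quick quick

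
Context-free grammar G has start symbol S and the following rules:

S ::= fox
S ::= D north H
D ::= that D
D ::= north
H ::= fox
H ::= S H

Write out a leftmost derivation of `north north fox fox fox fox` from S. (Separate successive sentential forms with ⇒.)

S ⇒ D north H ⇒ north north H ⇒ north north S H ⇒ north north fox H ⇒ north north fox S H ⇒ north north fox fox H ⇒ north north fox fox S H ⇒ north north fox fox fox H ⇒ north north fox fox fox fox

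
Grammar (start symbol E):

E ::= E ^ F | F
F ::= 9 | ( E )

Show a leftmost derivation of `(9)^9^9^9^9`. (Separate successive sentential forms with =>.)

E => E^F   [E ::= E ^ F]
E^F => E^F^F   [E ::= E ^ F]
E^F^F => E^F^F^F   [E ::= E ^ F]
E^F^F^F => E^F^F^F^F   [E ::= E ^ F]
E^F^F^F^F => F^F^F^F^F   [E ::= F]
F^F^F^F^F => (E)^F^F^F^F   [F ::= ( E )]
(E)^F^F^F^F => (F)^F^F^F^F   [E ::= F]
(F)^F^F^F^F => (9)^F^F^F^F   [F ::= 9]
(9)^F^F^F^F => (9)^9^F^F^F   [F ::= 9]
(9)^9^F^F^F => (9)^9^9^F^F   [F ::= 9]
(9)^9^9^F^F => (9)^9^9^9^F   [F ::= 9]
(9)^9^9^9^F => (9)^9^9^9^9   [F ::= 9]

E => E^F => E^F^F => E^F^F^F => E^F^F^F^F => F^F^F^F^F => (E)^F^F^F^F => (F)^F^F^F^F => (9)^F^F^F^F => (9)^9^F^F^F => (9)^9^9^F^F => (9)^9^9^9^F => (9)^9^9^9^9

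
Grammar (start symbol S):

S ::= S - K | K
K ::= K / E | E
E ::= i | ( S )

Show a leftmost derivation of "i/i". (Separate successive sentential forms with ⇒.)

S ⇒ K ⇒ K/E ⇒ E/E ⇒ i/E ⇒ i/i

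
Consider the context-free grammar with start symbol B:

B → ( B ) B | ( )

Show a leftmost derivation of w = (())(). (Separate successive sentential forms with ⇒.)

B⇒(B)B⇒(())B⇒(())()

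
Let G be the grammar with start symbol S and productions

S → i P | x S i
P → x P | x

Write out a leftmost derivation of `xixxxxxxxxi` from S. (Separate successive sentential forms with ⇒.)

S ⇒ xSi   [S → x S i]
xSi ⇒ xiPi   [S → i P]
xiPi ⇒ xixPi   [P → x P]
xixPi ⇒ xixxPi   [P → x P]
xixxPi ⇒ xixxxPi   [P → x P]
xixxxPi ⇒ xixxxxPi   [P → x P]
xixxxxPi ⇒ xixxxxxPi   [P → x P]
xixxxxxPi ⇒ xixxxxxxPi   [P → x P]
xixxxxxxPi ⇒ xixxxxxxxPi   [P → x P]
xixxxxxxxPi ⇒ xixxxxxxxxi   [P → x]

S⇒xSi⇒xiPi⇒xixPi⇒xixxPi⇒xixxxPi⇒xixxxxPi⇒xixxxxxPi⇒xixxxxxxPi⇒xixxxxxxxPi⇒xixxxxxxxxi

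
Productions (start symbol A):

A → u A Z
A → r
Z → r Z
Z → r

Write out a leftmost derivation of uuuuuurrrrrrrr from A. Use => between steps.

A => uAZ => uuAZZ => uuuAZZZ => uuuuAZZZZ => uuuuuAZZZZZ => uuuuuuAZZZZZZ => uuuuuurZZZZZZ => uuuuuurrZZZZZZ => uuuuuurrrZZZZZ => uuuuuurrrrZZZZ => uuuuuurrrrrZZZ => uuuuuurrrrrrZZ => uuuuuurrrrrrrZ => uuuuuurrrrrrrr

A => uAZ   [A → u A Z]
uAZ => uuAZZ   [A → u A Z]
uuAZZ => uuuAZZZ   [A → u A Z]
uuuAZZZ => uuuuAZZZZ   [A → u A Z]
uuuuAZZZZ => uuuuuAZZZZZ   [A → u A Z]
uuuuuAZZZZZ => uuuuuuAZZZZZZ   [A → u A Z]
uuuuuuAZZZZZZ => uuuuuurZZZZZZ   [A → r]
uuuuuurZZZZZZ => uuuuuurrZZZZZZ   [Z → r Z]
uuuuuurrZZZZZZ => uuuuuurrrZZZZZ   [Z → r]
uuuuuurrrZZZZZ => uuuuuurrrrZZZZ   [Z → r]
uuuuuurrrrZZZZ => uuuuuurrrrrZZZ   [Z → r]
uuuuuurrrrrZZZ => uuuuuurrrrrrZZ   [Z → r]
uuuuuurrrrrrZZ => uuuuuurrrrrrrZ   [Z → r]
uuuuuurrrrrrrZ => uuuuuurrrrrrrr   [Z → r]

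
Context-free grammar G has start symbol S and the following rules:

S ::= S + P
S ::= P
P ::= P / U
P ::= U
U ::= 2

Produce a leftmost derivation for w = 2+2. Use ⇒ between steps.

S ⇒ S+P ⇒ P+P ⇒ U+P ⇒ 2+P ⇒ 2+U ⇒ 2+2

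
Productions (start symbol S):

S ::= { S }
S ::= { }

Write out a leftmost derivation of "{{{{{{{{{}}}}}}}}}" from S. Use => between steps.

S => {S} => {{S}} => {{{S}}} => {{{{S}}}} => {{{{{S}}}}} => {{{{{{S}}}}}} => {{{{{{{S}}}}}}} => {{{{{{{{S}}}}}}}} => {{{{{{{{{}}}}}}}}}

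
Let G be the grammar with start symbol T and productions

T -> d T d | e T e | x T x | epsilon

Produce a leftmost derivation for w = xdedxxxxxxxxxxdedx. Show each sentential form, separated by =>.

T => xTx   [T -> x T x]
xTx => xdTdx   [T -> d T d]
xdTdx => xdeTedx   [T -> e T e]
xdeTedx => xdedTdedx   [T -> d T d]
xdedTdedx => xdedxTxdedx   [T -> x T x]
xdedxTxdedx => xdedxxTxxdedx   [T -> x T x]
xdedxxTxxdedx => xdedxxxTxxxdedx   [T -> x T x]
xdedxxxTxxxdedx => xdedxxxxTxxxxdedx   [T -> x T x]
xdedxxxxTxxxxdedx => xdedxxxxxTxxxxxdedx   [T -> x T x]
xdedxxxxxTxxxxxdedx => xdedxxxxxxxxxxdedx   [T -> epsilon]

T => xTx => xdTdx => xdeTedx => xdedTdedx => xdedxTxdedx => xdedxxTxxdedx => xdedxxxTxxxdedx => xdedxxxxTxxxxdedx => xdedxxxxxTxxxxxdedx => xdedxxxxxxxxxxdedx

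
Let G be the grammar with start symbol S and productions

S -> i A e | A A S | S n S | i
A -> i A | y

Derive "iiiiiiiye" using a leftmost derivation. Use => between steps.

S=>iAe=>iiAe=>iiiAe=>iiiiAe=>iiiiiAe=>iiiiiiAe=>iiiiiiiAe=>iiiiiiiye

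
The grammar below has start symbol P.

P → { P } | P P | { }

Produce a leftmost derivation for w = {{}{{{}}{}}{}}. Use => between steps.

P=>{P}=>{PP}=>{{}P}=>{{}PP}=>{{}{P}P}=>{{}{PP}P}=>{{}{{P}P}P}=>{{}{{{}}P}P}=>{{}{{{}}{}}P}=>{{}{{{}}{}}{}}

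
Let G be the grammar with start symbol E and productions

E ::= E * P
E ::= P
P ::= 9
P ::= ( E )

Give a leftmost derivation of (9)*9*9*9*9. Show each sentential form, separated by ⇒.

E ⇒ E*P ⇒ E*P*P ⇒ E*P*P*P ⇒ E*P*P*P*P ⇒ P*P*P*P*P ⇒ (E)*P*P*P*P ⇒ (P)*P*P*P*P ⇒ (9)*P*P*P*P ⇒ (9)*9*P*P*P ⇒ (9)*9*9*P*P ⇒ (9)*9*9*9*P ⇒ (9)*9*9*9*9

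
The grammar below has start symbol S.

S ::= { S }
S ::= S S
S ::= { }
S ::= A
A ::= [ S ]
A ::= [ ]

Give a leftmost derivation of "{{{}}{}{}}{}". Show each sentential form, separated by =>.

S => SS   [S ::= S S]
SS => {S}S   [S ::= { S }]
{S}S => {SS}S   [S ::= S S]
{SS}S => {SSS}S   [S ::= S S]
{SSS}S => {{S}SS}S   [S ::= { S }]
{{S}SS}S => {{{}}SS}S   [S ::= { }]
{{{}}SS}S => {{{}}{}S}S   [S ::= { }]
{{{}}{}S}S => {{{}}{}{}}S   [S ::= { }]
{{{}}{}{}}S => {{{}}{}{}}{}   [S ::= { }]

S => SS => {S}S => {SS}S => {SSS}S => {{S}SS}S => {{{}}SS}S => {{{}}{}S}S => {{{}}{}{}}S => {{{}}{}{}}{}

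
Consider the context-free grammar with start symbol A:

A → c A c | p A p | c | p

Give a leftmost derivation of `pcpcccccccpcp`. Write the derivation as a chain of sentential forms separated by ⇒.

A ⇒ pAp   [A → p A p]
pAp ⇒ pcAcp   [A → c A c]
pcAcp ⇒ pcpApcp   [A → p A p]
pcpApcp ⇒ pcpcAcpcp   [A → c A c]
pcpcAcpcp ⇒ pcpccAccpcp   [A → c A c]
pcpccAccpcp ⇒ pcpcccAcccpcp   [A → c A c]
pcpcccAcccpcp ⇒ pcpcccccccpcp   [A → c]

A⇒pAp⇒pcAcp⇒pcpApcp⇒pcpcAcpcp⇒pcpccAccpcp⇒pcpcccAcccpcp⇒pcpcccccccpcp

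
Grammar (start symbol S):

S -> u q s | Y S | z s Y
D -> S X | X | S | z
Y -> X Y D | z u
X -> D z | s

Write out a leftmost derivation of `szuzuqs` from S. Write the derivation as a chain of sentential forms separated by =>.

S => YS => XYDS => sYDS => szuDS => szuzS => szuzuqs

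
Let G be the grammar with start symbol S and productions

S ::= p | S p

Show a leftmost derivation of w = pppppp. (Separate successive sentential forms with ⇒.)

S⇒Sp⇒Spp⇒Sppp⇒Spppp⇒Sppppp⇒pppppp

S ⇒ Sp   [S ::= S p]
Sp ⇒ Spp   [S ::= S p]
Spp ⇒ Sppp   [S ::= S p]
Sppp ⇒ Spppp   [S ::= S p]
Spppp ⇒ Sppppp   [S ::= S p]
Sppppp ⇒ pppppp   [S ::= p]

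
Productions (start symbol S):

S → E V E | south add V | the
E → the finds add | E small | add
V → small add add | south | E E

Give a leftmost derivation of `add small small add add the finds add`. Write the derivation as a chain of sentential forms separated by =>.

S => E V E   [S → E V E]
E V E => E small V E   [E → E small]
E small V E => add small V E   [E → add]
add small V E => add small small add add E   [V → small add add]
add small small add add E => add small small add add the finds add   [E → the finds add]

S => E V E => E small V E => add small V E => add small small add add E => add small small add add the finds add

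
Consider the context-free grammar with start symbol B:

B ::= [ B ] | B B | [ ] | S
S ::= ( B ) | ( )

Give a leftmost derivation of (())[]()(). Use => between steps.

B => BB   [B ::= B B]
BB => BBB   [B ::= B B]
BBB => BBBB   [B ::= B B]
BBBB => SBBB   [B ::= S]
SBBB => (B)BBB   [S ::= ( B )]
(B)BBB => (S)BBB   [B ::= S]
(S)BBB => (())BBB   [S ::= ( )]
(())BBB => (())[]BB   [B ::= [ ]]
(())[]BB => (())[]SB   [B ::= S]
(())[]SB => (())[]()B   [S ::= ( )]
(())[]()B => (())[]()S   [B ::= S]
(())[]()S => (())[]()()   [S ::= ( )]

B => BB => BBB => BBBB => SBBB => (B)BBB => (S)BBB => (())BBB => (())[]BB => (())[]SB => (())[]()B => (())[]()S => (())[]()()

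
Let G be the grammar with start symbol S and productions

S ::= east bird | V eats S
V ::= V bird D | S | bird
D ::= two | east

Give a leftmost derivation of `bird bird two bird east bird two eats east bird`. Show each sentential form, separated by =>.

S => V eats S   [S ::= V eats S]
V eats S => V bird D eats S   [V ::= V bird D]
V bird D eats S => V bird D bird D eats S   [V ::= V bird D]
V bird D bird D eats S => V bird D bird D bird D eats S   [V ::= V bird D]
V bird D bird D bird D eats S => bird bird D bird D bird D eats S   [V ::= bird]
bird bird D bird D bird D eats S => bird bird two bird D bird D eats S   [D ::= two]
bird bird two bird D bird D eats S => bird bird two bird east bird D eats S   [D ::= east]
bird bird two bird east bird D eats S => bird bird two bird east bird two eats S   [D ::= two]
bird bird two bird east bird two eats S => bird bird two bird east bird two eats east bird   [S ::= east bird]

S => V eats S => V bird D eats S => V bird D bird D eats S => V bird D bird D bird D eats S => bird bird D bird D bird D eats S => bird bird two bird D bird D eats S => bird bird two bird east bird D eats S => bird bird two bird east bird two eats S => bird bird two bird east bird two eats east bird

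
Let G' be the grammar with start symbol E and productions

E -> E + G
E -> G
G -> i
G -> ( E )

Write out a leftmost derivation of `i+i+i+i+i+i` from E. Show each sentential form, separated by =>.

E => E+G => E+G+G => E+G+G+G => E+G+G+G+G => E+G+G+G+G+G => G+G+G+G+G+G => i+G+G+G+G+G => i+i+G+G+G+G => i+i+i+G+G+G => i+i+i+i+G+G => i+i+i+i+i+G => i+i+i+i+i+i

E => E+G   [E -> E + G]
E+G => E+G+G   [E -> E + G]
E+G+G => E+G+G+G   [E -> E + G]
E+G+G+G => E+G+G+G+G   [E -> E + G]
E+G+G+G+G => E+G+G+G+G+G   [E -> E + G]
E+G+G+G+G+G => G+G+G+G+G+G   [E -> G]
G+G+G+G+G+G => i+G+G+G+G+G   [G -> i]
i+G+G+G+G+G => i+i+G+G+G+G   [G -> i]
i+i+G+G+G+G => i+i+i+G+G+G   [G -> i]
i+i+i+G+G+G => i+i+i+i+G+G   [G -> i]
i+i+i+i+G+G => i+i+i+i+i+G   [G -> i]
i+i+i+i+i+G => i+i+i+i+i+i   [G -> i]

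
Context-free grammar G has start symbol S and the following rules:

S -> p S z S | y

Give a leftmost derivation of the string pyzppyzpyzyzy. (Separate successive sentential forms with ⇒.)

S ⇒ pSzS ⇒ pyzS ⇒ pyzpSzS ⇒ pyzppSzSzS ⇒ pyzppyzSzS ⇒ pyzppyzpSzSzS ⇒ pyzppyzpyzSzS ⇒ pyzppyzpyzyzS ⇒ pyzppyzpyzyzy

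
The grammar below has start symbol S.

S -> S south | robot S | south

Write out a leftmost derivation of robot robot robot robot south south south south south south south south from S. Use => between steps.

S => S south   [S -> S south]
S south => S south south   [S -> S south]
S south south => S south south south   [S -> S south]
S south south south => robot S south south south   [S -> robot S]
robot S south south south => robot robot S south south south   [S -> robot S]
robot robot S south south south => robot robot robot S south south south   [S -> robot S]
robot robot robot S south south south => robot robot robot robot S south south south   [S -> robot S]
robot robot robot robot S south south south => robot robot robot robot S south south south south   [S -> S south]
robot robot robot robot S south south south south => robot robot robot robot S south south south south south   [S -> S south]
robot robot robot robot S south south south south south => robot robot robot robot S south south south south south south   [S -> S south]
robot robot robot robot S south south south south south south => robot robot robot robot S south south south south south south south   [S -> S south]
robot robot robot robot S south south south south south south south => robot robot robot robot south south south south south south south south   [S -> south]

S => S south => S south south => S south south south => robot S south south south => robot robot S south south south => robot robot robot S south south south => robot robot robot robot S south south south => robot robot robot robot S south south south south => robot robot robot robot S south south south south south => robot robot robot robot S south south south south south south => robot robot robot robot S south south south south south south south => robot robot robot robot south south south south south south south south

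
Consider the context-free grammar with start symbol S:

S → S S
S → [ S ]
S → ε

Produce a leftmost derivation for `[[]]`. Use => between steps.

S => SS   [S → S S]
SS => [S]S   [S → [ S ]]
[S]S => [[S]]S   [S → [ S ]]
[[S]]S => [[]]S   [S → ε]
[[]]S => [[]]   [S → ε]

S => SS => [S]S => [[S]]S => [[]]S => [[]]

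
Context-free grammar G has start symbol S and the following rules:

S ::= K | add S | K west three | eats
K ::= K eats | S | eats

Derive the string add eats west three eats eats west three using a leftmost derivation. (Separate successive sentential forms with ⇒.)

S ⇒ add S ⇒ add K west three ⇒ add K eats west three ⇒ add K eats eats west three ⇒ add S eats eats west three ⇒ add K west three eats eats west three ⇒ add eats west three eats eats west three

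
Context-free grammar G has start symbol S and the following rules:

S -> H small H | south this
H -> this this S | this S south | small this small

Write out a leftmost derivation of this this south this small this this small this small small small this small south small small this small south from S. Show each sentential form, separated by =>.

S => H small H => this this S small H => this this south this small H => this this south this small this S south => this this south this small this H small H south => this this south this small this this S south small H south => this this south this small this this H small H south small H south => this this south this small this this small this small small H south small H south => this this south this small this this small this small small small this small south small H south => this this south this small this this small this small small small this small south small small this small south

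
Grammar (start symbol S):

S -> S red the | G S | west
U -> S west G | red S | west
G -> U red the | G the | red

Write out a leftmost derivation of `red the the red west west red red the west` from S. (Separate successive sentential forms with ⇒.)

S ⇒ G S ⇒ U red the S ⇒ S west G red the S ⇒ G S west G red the S ⇒ G the S west G red the S ⇒ G the the S west G red the S ⇒ red the the S west G red the S ⇒ red the the G S west G red the S ⇒ red the the red S west G red the S ⇒ red the the red west west G red the S ⇒ red the the red west west red red the S ⇒ red the the red west west red red the west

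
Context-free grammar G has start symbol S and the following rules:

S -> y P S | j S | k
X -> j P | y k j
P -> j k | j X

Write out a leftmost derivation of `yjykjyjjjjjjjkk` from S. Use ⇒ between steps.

S⇒yPS⇒yjXS⇒yjykjS⇒yjykjyPS⇒yjykjyjXS⇒yjykjyjjPS⇒yjykjyjjjXS⇒yjykjyjjjjPS⇒yjykjyjjjjjXS⇒yjykjyjjjjjjPS⇒yjykjyjjjjjjjkS⇒yjykjyjjjjjjjkk

S ⇒ yPS   [S -> y P S]
yPS ⇒ yjXS   [P -> j X]
yjXS ⇒ yjykjS   [X -> y k j]
yjykjS ⇒ yjykjyPS   [S -> y P S]
yjykjyPS ⇒ yjykjyjXS   [P -> j X]
yjykjyjXS ⇒ yjykjyjjPS   [X -> j P]
yjykjyjjPS ⇒ yjykjyjjjXS   [P -> j X]
yjykjyjjjXS ⇒ yjykjyjjjjPS   [X -> j P]
yjykjyjjjjPS ⇒ yjykjyjjjjjXS   [P -> j X]
yjykjyjjjjjXS ⇒ yjykjyjjjjjjPS   [X -> j P]
yjykjyjjjjjjPS ⇒ yjykjyjjjjjjjkS   [P -> j k]
yjykjyjjjjjjjkS ⇒ yjykjyjjjjjjjkk   [S -> k]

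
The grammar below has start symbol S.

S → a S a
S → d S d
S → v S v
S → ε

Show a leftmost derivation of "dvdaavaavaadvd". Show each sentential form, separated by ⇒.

S⇒dSd⇒dvSvd⇒dvdSdvd⇒dvdaSadvd⇒dvdaaSaadvd⇒dvdaavSvaadvd⇒dvdaavaSavaadvd⇒dvdaavaavaadvd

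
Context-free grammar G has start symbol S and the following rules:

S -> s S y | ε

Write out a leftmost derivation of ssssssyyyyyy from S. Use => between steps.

S => sSy => ssSyy => sssSyyy => ssssSyyyy => sssssSyyyyy => ssssssSyyyyyy => ssssssyyyyyy

S => sSy   [S -> s S y]
sSy => ssSyy   [S -> s S y]
ssSyy => sssSyyy   [S -> s S y]
sssSyyy => ssssSyyyy   [S -> s S y]
ssssSyyyy => sssssSyyyyy   [S -> s S y]
sssssSyyyyy => ssssssSyyyyyy   [S -> s S y]
ssssssSyyyyyy => ssssssyyyyyy   [S -> ε]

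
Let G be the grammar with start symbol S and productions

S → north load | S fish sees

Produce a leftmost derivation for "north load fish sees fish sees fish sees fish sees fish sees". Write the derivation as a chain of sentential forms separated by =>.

S => S fish sees => S fish sees fish sees => S fish sees fish sees fish sees => S fish sees fish sees fish sees fish sees => S fish sees fish sees fish sees fish sees fish sees => north load fish sees fish sees fish sees fish sees fish sees

S => S fish sees   [S → S fish sees]
S fish sees => S fish sees fish sees   [S → S fish sees]
S fish sees fish sees => S fish sees fish sees fish sees   [S → S fish sees]
S fish sees fish sees fish sees => S fish sees fish sees fish sees fish sees   [S → S fish sees]
S fish sees fish sees fish sees fish sees => S fish sees fish sees fish sees fish sees fish sees   [S → S fish sees]
S fish sees fish sees fish sees fish sees fish sees => north load fish sees fish sees fish sees fish sees fish sees   [S → north load]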